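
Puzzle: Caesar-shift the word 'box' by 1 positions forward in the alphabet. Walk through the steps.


Shift each letter by 1: b -> c, o -> p, x -> y. Result: 'cpy'.

cpy


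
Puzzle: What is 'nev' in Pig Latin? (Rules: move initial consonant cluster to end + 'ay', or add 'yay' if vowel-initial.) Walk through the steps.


'nev': move consonant cluster 'n' to end and add 'ay': 'evnay'.

evnay


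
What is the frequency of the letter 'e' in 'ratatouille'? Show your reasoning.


Letter 'e' in 'ratatouille': found at position(s) 11 = 1 occurrence(s).

1


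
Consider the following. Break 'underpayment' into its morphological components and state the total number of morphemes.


Step 1: Identify prefix: 'under' (meaning: beneath/insufficient)
Step 2: Identify root: 'pay'
Step 3: Identify suffix(es): 'ment'
Decomposition: under- (prefix: beneath/insufficient) + pay (root) + -ment (suffix: action/result)
Total morphemes: 3

3 morphemes (under- (prefix: beneath/insufficient) + pay (root) + -ment (suffix: action/result))


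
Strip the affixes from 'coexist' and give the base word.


Remove prefix 'co' from 'coexist' to get root 'exist'.

exist


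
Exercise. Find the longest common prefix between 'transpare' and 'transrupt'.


Compare from the start: 5 characters match: 'trans'. Mismatch at position 6: 'p' vs 'r'.

trans


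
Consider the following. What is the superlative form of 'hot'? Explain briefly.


Apply superlative formation (double final consonant, add -est): 'hot' -> 'hottest'.

hottest


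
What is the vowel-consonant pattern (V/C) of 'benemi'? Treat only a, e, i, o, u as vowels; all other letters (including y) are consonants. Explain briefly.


Letter mapping: b = C, e = V, n = C, e = V, m = C, i = V.

CVCVCV


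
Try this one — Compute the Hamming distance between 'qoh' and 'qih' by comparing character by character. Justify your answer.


Alignment:
Position 1: 'q' vs 'q' = match
Position 2: 'o' vs 'i' = DIFFER
Position 3: 'h' vs 'h' = match
Total differences: 1

1


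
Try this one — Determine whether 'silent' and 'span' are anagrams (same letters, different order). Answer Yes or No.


Sorted letters of 'silent': 'eilnst'
Sorted letters of 'span': 'anps'
They do not match.

No


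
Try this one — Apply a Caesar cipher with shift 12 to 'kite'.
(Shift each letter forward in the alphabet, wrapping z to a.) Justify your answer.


Shift each letter by 12: k -> w, i -> u, t -> f, e -> q. Result: 'wufq'.

wufq


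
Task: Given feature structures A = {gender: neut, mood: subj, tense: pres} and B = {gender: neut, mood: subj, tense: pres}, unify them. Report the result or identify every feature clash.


Compare features:
gender: A=neut vs B=neut -> unified: neut
mood: A=subj vs B=subj -> unified: subj
tense: A=pres vs B=pres -> unified: pres
No clashes found.

Unified: {gender: neut, mood: subj, tense: pres}


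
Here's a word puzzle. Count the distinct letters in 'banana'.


Unique letters in 'banana': {a, b, n} = 3 distinct letters.

3


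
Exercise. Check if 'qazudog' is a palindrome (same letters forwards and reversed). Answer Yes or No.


Forward: 'qazudog'
Reversed: 'goduzaq'
They differ.

No


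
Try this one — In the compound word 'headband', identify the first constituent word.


Split 'headband' into 'head' + 'band'. The first part is 'head'.

head


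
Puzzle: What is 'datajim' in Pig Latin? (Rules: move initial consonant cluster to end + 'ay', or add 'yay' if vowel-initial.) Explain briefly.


'datajim': move consonant cluster 'd' to end and add 'ay': 'atajimday'.

atajimday


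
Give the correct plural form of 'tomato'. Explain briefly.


Apply rule: Add -es (consonant + o). 'tomato' becomes 'tomatoes'.

tomatoes


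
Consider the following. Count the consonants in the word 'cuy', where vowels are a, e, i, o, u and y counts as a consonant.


Consonants in 'cuy': c, y = 2 consonants.

2


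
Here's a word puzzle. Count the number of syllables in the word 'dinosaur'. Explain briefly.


Break 'dinosaur' into syllables: di-no-saur -> di | no | saur = 3 syllables

3 syllables


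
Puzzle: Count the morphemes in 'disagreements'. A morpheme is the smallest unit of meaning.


Decomposition: dis- (prefix) + agree (root) + -ment (suffix) + -s (plural) = 4 morpheme(s)

4 morphemes


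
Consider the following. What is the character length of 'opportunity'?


Spell out 'opportunity' and number each letter: o(1), p(2), p(3), o(4), r(5), t(6), u(7), n(8), i(9), t(10), y(11). Total: 11 letters.

11


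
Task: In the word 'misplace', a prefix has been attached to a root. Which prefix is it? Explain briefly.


The word 'misplace' = 'mis' (prefix) + 'place' (root). The prefix is 'mis'.

mis


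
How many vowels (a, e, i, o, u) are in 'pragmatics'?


Vowels in 'pragmatics': a, a, i = 3 vowels.

3


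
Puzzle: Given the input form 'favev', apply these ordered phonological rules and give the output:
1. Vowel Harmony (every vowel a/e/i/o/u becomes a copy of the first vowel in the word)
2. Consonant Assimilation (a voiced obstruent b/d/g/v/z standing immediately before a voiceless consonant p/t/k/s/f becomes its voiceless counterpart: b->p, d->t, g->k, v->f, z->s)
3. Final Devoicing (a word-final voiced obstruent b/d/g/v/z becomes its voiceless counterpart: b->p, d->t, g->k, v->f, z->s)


Starting form: 'favev'
Rule 1: Vowel Harmony: all vowels become 'a' (matching first vowel). 'favev' -> 'favav'
Rule 2: Consonant Assimilation: no voiced obstruent (b/d/g/v/z) stands immediately before a voiceless consonant (p/t/k/s/f). No change.
Rule 3: Final Devoicing: word-final voiced obstruent 'v' becomes voiceless 'f'. 'favav' -> 'favaf'
Final form: 'favaf'

favaf


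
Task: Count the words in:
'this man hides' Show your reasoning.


Split into words: this | man | hides = 3 words.

3


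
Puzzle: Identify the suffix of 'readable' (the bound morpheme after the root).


The word 'readable' = 'read' (root) + '-able' (suffix). The suffix is '-able'.

able


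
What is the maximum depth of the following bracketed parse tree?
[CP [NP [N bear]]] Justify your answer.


Count bracket nesting levels:
'[' at pos 0: depth = 1
'[' at pos 4: depth = 2
'[' at pos 8: depth = 3
Maximum depth reached: 3

3


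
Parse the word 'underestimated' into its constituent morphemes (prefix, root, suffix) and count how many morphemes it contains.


Step 1: Identify prefix: 'under' (meaning: beneath/insufficient)
Step 2: Identify root: 'estimate'
Step 3: Identify suffix(es): 'ed'
Decomposition: under- (prefix: beneath/insufficient) + estimate (root) + -ed (suffix: past)
Total morphemes: 3

3 morphemes (under- (prefix: beneath/insufficient) + estimate (root) + -ed (suffix: past))


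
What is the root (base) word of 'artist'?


Remove suffix '-ist' from 'artist' to get root 'art'.

art


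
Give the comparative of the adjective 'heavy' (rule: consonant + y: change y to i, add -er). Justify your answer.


Apply comparative formation (consonant + y: change y to i, add -er): 'heavy' -> 'heavier'.

heavier


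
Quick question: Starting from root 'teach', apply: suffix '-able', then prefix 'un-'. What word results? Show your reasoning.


Step 1: Add suffix '-able' to 'teach' = 'teachable'
Step 2: Add prefix 'un-' to 'teachable' = 'unteachable'

unteachable


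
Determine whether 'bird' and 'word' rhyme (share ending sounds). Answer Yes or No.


Rime (stressed vowel + following sounds) of 'bird': -ird = /ɜːrd/
Rime of 'word': -ord = /ɜːrd/
/ɜːrd/ and /ɜːrd/ are the same ending sound, so the words rhyme.

Yes


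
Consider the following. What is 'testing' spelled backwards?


Reverse 'testing' character by character: 'gnitset'.

gnitset


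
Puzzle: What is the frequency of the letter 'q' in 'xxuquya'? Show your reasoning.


Letter 'q' in 'xxuquya': found at position(s) 4 = 1 occurrence(s).

1


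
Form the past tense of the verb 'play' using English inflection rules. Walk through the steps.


Apply rule: Add -ed. 'play' becomes 'played'.

played


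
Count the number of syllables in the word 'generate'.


Break 'generate' into syllables: gen-er-ate -> gen | er | ate = 3 syllables

3 syllables


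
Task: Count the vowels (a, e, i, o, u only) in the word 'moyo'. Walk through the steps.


Vowels in 'moyo': o, o = 2 vowels.

2


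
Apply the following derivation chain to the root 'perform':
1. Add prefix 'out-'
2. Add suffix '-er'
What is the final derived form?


Step 1: Add prefix 'out-' to 'perform' = 'outperform'
Step 2: Add suffix '-er' to 'outperform' = 'outperformer'

outperformer


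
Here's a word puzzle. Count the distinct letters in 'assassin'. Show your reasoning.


Unique letters in 'assassin': {a, i, n, s} = 4 distinct letters.

4


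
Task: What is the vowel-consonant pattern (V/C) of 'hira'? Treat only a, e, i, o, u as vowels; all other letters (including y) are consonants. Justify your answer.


Letter mapping: h = C, i = V, r = C, a = V.

CVCV


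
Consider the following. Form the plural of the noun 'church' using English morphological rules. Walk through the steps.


Apply rule: Add -es (sibilant/fricative ending). 'church' becomes 'churches'.

churches


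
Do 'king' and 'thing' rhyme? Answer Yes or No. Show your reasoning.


Rime (stressed vowel + following sounds) of 'king': -ing = /ɪŋ/
Rime of 'thing': -ing = /ɪŋ/
/ɪŋ/ and /ɪŋ/ are the same ending sound, so the words rhyme.

Yes


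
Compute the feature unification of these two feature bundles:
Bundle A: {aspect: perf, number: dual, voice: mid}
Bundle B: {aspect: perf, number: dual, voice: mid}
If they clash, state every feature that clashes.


Compare features:
aspect: A=perf vs B=perf -> unified: perf
number: A=dual vs B=dual -> unified: dual
voice: A=mid vs B=mid -> unified: mid
No clashes found.

Unified: {aspect: perf, number: dual, voice: mid}


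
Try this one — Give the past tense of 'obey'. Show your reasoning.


Apply rule: Add -ed. 'obey' becomes 'obeyed'.

obeyed


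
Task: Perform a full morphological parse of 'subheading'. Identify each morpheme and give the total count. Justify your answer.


Step 1: Identify prefix: 'sub' (meaning: below)
Step 2: Identify root: 'head'
Step 3: Identify suffix(es): 'ing'
Decomposition: sub- (prefix: below) + head (root) + -ing (suffix: ongoing/result)
Total morphemes: 3

3 morphemes (sub- (prefix: below) + head (root) + -ing (suffix: ongoing/result))


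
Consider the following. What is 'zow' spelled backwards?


Reverse 'zow' character by character: 'woz'.

woz


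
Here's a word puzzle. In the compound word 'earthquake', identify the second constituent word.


Split 'earthquake' into 'earth' + 'quake'. The second part is 'quake'.

quake


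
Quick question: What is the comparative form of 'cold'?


Apply comparative formation (add -er): 'cold' -> 'colder'.

colder


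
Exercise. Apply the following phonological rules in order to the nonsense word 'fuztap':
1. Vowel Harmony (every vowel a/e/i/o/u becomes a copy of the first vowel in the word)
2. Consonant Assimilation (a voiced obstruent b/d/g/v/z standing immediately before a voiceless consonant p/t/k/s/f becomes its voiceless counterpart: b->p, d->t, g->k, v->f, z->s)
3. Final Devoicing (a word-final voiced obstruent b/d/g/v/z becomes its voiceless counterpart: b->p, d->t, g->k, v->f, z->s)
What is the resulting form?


Starting form: 'fuztap'
Rule 1: Vowel Harmony: all vowels become 'u' (matching first vowel). 'fuztap' -> 'fuztup'
Rule 2: Consonant Assimilation: voiced obstruent before voiceless consonant becomes voiceless ('zt' -> 'st'). 'fuztup' -> 'fustup'
Rule 3: Final Devoicing: final consonant 'p' is not one of the voiced obstruents b/d/g/v/z. No change.
Final form: 'fustup'

fustup


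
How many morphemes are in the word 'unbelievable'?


Decomposition: un- (prefix) + believe (root) + -able (suffix) = 3 morpheme(s)

3 morphemes


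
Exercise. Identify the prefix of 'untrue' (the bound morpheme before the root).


The word 'untrue' = 'un' (prefix) + 'true' (root). The prefix is 'un'.

un


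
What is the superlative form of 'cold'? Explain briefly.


Apply superlative formation (add -est): 'cold' -> 'coldest'.

coldest


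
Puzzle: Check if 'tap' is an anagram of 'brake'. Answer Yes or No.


Sorted letters of 'tap': 'apt'
Sorted letters of 'brake': 'abekr'
They do not match.

No


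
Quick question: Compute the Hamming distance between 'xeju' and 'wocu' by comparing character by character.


Alignment:
Position 1: 'x' vs 'w' = DIFFER
Position 2: 'e' vs 'o' = DIFFER
Position 3: 'j' vs 'c' = DIFFER
Position 4: 'u' vs 'u' = match
Total differences: 3

3


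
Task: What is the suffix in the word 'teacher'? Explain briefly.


The word 'teacher' = 'teach' (root) + '-er' (suffix). The suffix is '-er'.

er


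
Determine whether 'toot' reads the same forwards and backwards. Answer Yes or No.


Forward: 'toot'
Reversed: 'toot'
They are identical.

Yes


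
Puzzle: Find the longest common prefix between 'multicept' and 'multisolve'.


Compare from the start: 5 characters match: 'multi'. Mismatch at position 6: 'c' vs 's'.

multi


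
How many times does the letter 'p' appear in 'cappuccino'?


Letter 'p' in 'cappuccino': found at position(s) 3, 4 = 2 occurrence(s).

2


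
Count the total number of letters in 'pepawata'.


Spell out 'pepawata' and number each letter: p(1), e(2), p(3), a(4), w(5), a(6), t(7), a(8). Total: 8 letters.

8


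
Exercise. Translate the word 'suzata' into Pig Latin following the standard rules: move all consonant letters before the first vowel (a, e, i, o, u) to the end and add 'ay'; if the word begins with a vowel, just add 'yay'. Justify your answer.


'suzata': move consonant cluster 's' to end and add 'ay': 'uzatasay'.

uzatasay


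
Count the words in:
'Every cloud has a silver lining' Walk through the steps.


Split into words: Every | cloud | has | a | silver | lining = 6 words.

6


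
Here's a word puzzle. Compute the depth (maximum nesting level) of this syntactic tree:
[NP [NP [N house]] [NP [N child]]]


Count bracket nesting levels:
'[' at pos 0: depth = 1
'[' at pos 4: depth = 2
'[' at pos 8: depth = 3
'[' at pos 19: depth = 2
'[' at pos 23: depth = 3
Maximum depth reached: 3

3


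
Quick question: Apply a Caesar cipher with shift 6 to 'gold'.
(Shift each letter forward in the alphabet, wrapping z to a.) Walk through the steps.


Shift each letter by 6: g -> m, o -> u, l -> r, d -> j. Result: 'murj'.

murj


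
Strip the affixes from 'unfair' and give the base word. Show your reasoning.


Remove prefix 'un' from 'unfair' to get root 'fair'.

fair


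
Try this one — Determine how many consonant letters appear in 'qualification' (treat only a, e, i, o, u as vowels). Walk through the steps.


Consonants in 'qualification': q, l, f, c, t, n = 6 consonants.

6


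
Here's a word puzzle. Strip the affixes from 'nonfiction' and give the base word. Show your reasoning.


Remove prefix 'non' from 'nonfiction' to get root 'fiction'.

fiction


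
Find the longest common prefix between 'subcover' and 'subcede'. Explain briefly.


Compare from the start: 4 characters match: 'subc'. Mismatch at position 5: 'o' vs 'e'.

subc


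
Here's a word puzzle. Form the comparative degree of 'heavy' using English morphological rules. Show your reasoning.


Apply comparative formation (consonant + y: change y to i, add -er): 'heavy' -> 'heavier'.

heavier


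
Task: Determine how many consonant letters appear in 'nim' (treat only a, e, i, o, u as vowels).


Consonants in 'nim': n, m = 2 consonants.

2


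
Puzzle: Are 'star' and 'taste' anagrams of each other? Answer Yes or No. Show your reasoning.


Sorted letters of 'star': 'arst'
Sorted letters of 'taste': 'aestt'
They do not match.

No


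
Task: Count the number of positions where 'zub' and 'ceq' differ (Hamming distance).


Alignment:
Position 1: 'z' vs 'c' = DIFFER
Position 2: 'u' vs 'e' = DIFFER
Position 3: 'b' vs 'q' = DIFFER
Total differences: 3

3


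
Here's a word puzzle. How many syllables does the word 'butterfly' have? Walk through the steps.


Break 'butterfly' into syllables: but-ter-fly -> but | ter | fly = 3 syllables

3 syllables


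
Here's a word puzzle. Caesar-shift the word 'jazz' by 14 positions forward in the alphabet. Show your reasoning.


Shift each letter by 14: j -> x, a -> o, z -> n, z -> n. Result: 'xonn'.

xonn


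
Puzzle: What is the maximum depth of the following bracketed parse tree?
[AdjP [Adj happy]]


Count bracket nesting levels:
'[' at pos 0: depth = 1
'[' at pos 6: depth = 2
Maximum depth reached: 2

2


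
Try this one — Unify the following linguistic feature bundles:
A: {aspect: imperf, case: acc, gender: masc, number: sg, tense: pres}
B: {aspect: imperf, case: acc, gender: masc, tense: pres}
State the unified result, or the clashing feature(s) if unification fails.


Compare features:
aspect: A=imperf vs B=imperf -> unified: imperf
case: A=acc vs B=acc -> unified: acc
gender: A=masc vs B=masc -> unified: masc
number: A=sg vs B=_ -> unified: sg
tense: A=pres vs B=pres -> unified: pres
No clashes found.

Unified: {aspect: imperf, case: acc, gender: masc, number: sg, tense: pres}


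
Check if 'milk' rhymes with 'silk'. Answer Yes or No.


Rime (stressed vowel + following sounds) of 'milk': -ilk = /ɪlk/
Rime of 'silk': -ilk = /ɪlk/
/ɪlk/ and /ɪlk/ are the same ending sound, so the words rhyme.

Yes


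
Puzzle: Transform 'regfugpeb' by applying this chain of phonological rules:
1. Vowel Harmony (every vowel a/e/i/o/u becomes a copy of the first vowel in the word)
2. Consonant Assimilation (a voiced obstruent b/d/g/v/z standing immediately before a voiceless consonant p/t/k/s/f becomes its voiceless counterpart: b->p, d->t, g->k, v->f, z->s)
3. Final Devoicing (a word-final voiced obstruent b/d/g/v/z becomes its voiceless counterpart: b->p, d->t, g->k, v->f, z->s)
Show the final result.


Starting form: 'regfugpeb'
Rule 1: Vowel Harmony: all vowels become 'e' (matching first vowel). 'regfugpeb' -> 'regfegpeb'
Rule 2: Consonant Assimilation: voiced obstruent before voiceless consonant becomes voiceless ('gf' -> 'kf', 'gp' -> 'kp'). 'regfegpeb' -> 'rekfekpeb'
Rule 3: Final Devoicing: word-final voiced obstruent 'b' becomes voiceless 'p'. 'rekfekpeb' -> 'rekfekpep'
Final form: 'rekfekpep'

rekfekpep


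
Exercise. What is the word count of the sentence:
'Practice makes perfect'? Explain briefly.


Split into words: Practice | makes | perfect = 3 words.

3


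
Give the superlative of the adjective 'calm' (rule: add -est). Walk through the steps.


Apply superlative formation (add -est): 'calm' -> 'calmest'.

calmest


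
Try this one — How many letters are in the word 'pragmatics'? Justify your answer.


Spell out 'pragmatics' and number each letter: p(1), r(2), a(3), g(4), m(5), a(6), t(7), i(8), c(9), s(10). Total: 10 letters.

10


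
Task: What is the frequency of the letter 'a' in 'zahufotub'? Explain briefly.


Letter 'a' in 'zahufotub': found at position(s) 2 = 1 occurrence(s).

1


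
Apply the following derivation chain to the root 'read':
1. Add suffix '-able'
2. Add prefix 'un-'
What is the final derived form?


Step 1: Add suffix '-able' to 'read' = 'readable'
Step 2: Add prefix 'un-' to 'readable' = 'unreadable'

unreadable


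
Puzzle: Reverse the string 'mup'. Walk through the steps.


Reverse 'mup' character by character: 'pum'.

pum


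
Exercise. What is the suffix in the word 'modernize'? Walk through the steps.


The word 'modernize' = 'modern' (root) + '-ize' (suffix). The suffix is '-ize'.

ize


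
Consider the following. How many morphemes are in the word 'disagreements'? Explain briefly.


Decomposition: dis- (prefix) + agree (root) + -ment (suffix) + -s (plural) = 4 morpheme(s)

4 morphemes


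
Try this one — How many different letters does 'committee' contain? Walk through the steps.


Unique letters in 'committee': {c, e, i, m, o, t} = 6 distinct letters.

6


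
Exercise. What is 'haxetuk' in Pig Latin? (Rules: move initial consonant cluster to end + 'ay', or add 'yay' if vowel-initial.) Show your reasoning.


'haxetuk': move consonant cluster 'h' to end and add 'ay': 'axetukhay'.

axetukhay


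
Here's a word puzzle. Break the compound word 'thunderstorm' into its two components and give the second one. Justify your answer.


Split 'thunderstorm' into 'thunder' + 'storm'. The second part is 'storm'.

storm


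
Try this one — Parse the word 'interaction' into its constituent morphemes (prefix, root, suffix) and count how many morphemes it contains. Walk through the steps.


Step 1: Identify prefix: 'inter' (meaning: between)
Step 2: Identify root: 'act'
Step 3: Identify suffix(es): 'ion'
Decomposition: inter- (prefix: between) + act (root) + -ion (suffix: act of)
Total morphemes: 3

3 morphemes (inter- (prefix: between) + act (root) + -ion (suffix: act of))


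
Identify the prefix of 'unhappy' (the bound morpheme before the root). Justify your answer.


The word 'unhappy' = 'un' (prefix) + 'happy' (root). The prefix is 'un'.

un


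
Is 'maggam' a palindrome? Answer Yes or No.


Forward: 'maggam'
Reversed: 'maggam'
They are identical.

Yes


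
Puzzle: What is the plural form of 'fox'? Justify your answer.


Apply rule: Add -es (sibilant/fricative ending). 'fox' becomes 'foxes'.

foxes


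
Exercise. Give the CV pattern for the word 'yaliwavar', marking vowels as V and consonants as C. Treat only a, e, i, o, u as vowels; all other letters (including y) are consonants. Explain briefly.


Letter mapping: y = C, a = V, l = C, i = V, w = C, a = V, v = C, a = V, r = C.

CVCVCVCVC


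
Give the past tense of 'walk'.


Apply rule: Add -ed. 'walk' becomes 'walked'.

walked


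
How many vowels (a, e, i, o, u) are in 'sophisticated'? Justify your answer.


Vowels in 'sophisticated': o, i, i, a, e = 5 vowels.

5


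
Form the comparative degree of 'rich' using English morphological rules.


Apply comparative formation (add -er): 'rich' -> 'richer'.

richer


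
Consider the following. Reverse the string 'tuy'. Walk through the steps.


Reverse 'tuy' character by character: 'yut'.

yut


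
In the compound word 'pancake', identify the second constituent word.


Split 'pancake' into 'pan' + 'cake'. The second part is 'cake'.

cake


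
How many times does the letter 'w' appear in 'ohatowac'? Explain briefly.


Letter 'w' in 'ohatowac': found at position(s) 6 = 1 occurrence(s).

1


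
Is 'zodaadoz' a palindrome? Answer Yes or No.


Forward: 'zodaadoz'
Reversed: 'zodaadoz'
They are identical.

Yes


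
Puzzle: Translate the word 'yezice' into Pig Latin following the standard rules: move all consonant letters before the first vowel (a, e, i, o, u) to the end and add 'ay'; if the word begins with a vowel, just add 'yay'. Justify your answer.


'yezice': move consonant cluster 'y' to end and add 'ay': 'eziceyay'.

eziceyay


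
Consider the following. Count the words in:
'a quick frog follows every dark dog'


Split into words: a | quick | frog | follows | every | dark | dog = 7 words.

7


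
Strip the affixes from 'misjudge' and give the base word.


Remove prefix 'mis' from 'misjudge' to get root 'judge'.

judge


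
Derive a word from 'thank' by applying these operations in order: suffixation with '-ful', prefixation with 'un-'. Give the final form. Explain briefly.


Step 1: Add suffix '-ful' to 'thank' = 'thankful'
Step 2: Add prefix 'un-' to 'thankful' = 'unthankful'

unthankful


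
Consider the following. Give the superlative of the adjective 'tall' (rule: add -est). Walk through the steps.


Apply superlative formation (add -est): 'tall' -> 'tallest'.

tallest


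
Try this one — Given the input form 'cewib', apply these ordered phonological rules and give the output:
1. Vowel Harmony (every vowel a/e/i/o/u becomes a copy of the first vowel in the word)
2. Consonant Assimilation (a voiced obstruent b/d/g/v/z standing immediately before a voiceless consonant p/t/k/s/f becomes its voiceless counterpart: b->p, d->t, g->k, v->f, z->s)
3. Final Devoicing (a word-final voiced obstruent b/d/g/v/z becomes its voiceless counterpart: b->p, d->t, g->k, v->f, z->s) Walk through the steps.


Starting form: 'cewib'
Rule 1: Vowel Harmony: all vowels become 'e' (matching first vowel). 'cewib' -> 'ceweb'
Rule 2: Consonant Assimilation: no voiced obstruent (b/d/g/v/z) stands immediately before a voiceless consonant (p/t/k/s/f). No change.
Rule 3: Final Devoicing: word-final voiced obstruent 'b' becomes voiceless 'p'. 'ceweb' -> 'cewep'
Final form: 'cewep'

cewep


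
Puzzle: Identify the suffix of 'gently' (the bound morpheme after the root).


The word 'gently' = 'gentle' (root) + '-ly' (suffix). The suffix is '-ly'.

ly


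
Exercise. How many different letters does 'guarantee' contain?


Unique letters in 'guarantee': {a, e, g, n, r, t, u} = 7 distinct letters.

7


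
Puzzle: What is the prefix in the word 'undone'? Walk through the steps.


The word 'undone' = 'un' (prefix) + 'done' (root). The prefix is 'un'.

un


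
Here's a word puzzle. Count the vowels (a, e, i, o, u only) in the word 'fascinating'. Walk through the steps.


Vowels in 'fascinating': a, i, a, i = 4 vowels.

4


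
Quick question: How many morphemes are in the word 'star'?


Decomposition: star (free morpheme) = 1 morpheme(s)

1 morphemes


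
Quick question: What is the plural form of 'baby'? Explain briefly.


Apply rule: Change -y to -ies (consonant + y). 'baby' becomes 'babies'.

babies


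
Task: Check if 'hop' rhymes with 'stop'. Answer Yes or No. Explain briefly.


Rime (stressed vowel + following sounds) of 'hop': -op = /ɒp/
Rime of 'stop': -op = /ɒp/
/ɒp/ and /ɒp/ are the same ending sound, so the words rhyme.

Yes


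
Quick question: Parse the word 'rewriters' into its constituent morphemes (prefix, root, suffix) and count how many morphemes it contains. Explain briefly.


Step 1: Identify prefix: 're' (meaning: again)
Step 2: Identify root: 'write'
Step 3: Identify suffix(es): 'er, s'
Decomposition: re- (prefix: again) + write (root) + -er (suffix: one who) + -s (plural)
Total morphemes: 4

4 morphemes (re- (prefix: again) + write (root) + -er (suffix: one who) + -s (plural))


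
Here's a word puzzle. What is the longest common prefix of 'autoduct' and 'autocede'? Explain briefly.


Compare from the start: 4 characters match: 'auto'. Mismatch at position 5: 'd' vs 'c'.

auto


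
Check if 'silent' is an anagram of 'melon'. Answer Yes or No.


Sorted letters of 'silent': 'eilnst'
Sorted letters of 'melon': 'elmno'
They do not match.

No


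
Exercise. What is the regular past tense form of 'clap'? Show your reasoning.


Apply rule: Double final consonant and add -ed. 'clap' becomes 'clapped'.

clapped


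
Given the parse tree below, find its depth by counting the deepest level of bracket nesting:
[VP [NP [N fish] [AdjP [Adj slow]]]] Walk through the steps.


Count bracket nesting levels:
'[' at pos 0: depth = 1
'[' at pos 4: depth = 2
'[' at pos 8: depth = 3
'[' at pos 17: depth = 3
'[' at pos 23: depth = 4
Maximum depth reached: 4

4


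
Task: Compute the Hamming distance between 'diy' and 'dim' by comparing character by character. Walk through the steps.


Alignment:
Position 1: 'd' vs 'd' = match
Position 2: 'i' vs 'i' = match
Position 3: 'y' vs 'm' = DIFFER
Total differences: 1

1


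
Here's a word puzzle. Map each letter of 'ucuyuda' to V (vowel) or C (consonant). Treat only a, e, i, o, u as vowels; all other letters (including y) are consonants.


Letter mapping: u = V, c = C, u = V, y = C, u = V, d = C, a = V.

VCVCVCV


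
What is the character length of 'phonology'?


Spell out 'phonology' and number each letter: p(1), h(2), o(3), n(4), o(5), l(6), o(7), g(8), y(9). Total: 9 letters.

9


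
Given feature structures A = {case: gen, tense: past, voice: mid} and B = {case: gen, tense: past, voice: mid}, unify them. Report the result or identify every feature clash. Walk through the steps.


Compare features:
case: A=gen vs B=gen -> unified: gen
tense: A=past vs B=past -> unified: past
voice: A=mid vs B=mid -> unified: mid
No clashes found.

Unified: {case: gen, tense: past, voice: mid}


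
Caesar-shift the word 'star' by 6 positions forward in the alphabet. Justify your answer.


Shift each letter by 6: s -> y, t -> z, a -> g, r -> x. Result: 'yzgx'.

yzgx


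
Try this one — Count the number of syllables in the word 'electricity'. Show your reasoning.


Break 'electricity' into syllables: e-lec-tric-i-ty -> e | lec | tric | i | ty = 5 syllables

5 syllables


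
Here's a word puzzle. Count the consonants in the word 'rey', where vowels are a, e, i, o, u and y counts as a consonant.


Consonants in 'rey': r, y = 2 consonants.

2


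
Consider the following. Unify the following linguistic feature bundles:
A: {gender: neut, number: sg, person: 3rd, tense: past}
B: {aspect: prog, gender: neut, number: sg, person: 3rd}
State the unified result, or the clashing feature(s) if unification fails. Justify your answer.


Compare features:
aspect: A=_ vs B=prog -> unified: prog
gender: A=neut vs B=neut -> unified: neut
number: A=sg vs B=sg -> unified: sg
person: A=3rd vs B=3rd -> unified: 3rd
tense: A=past vs B=_ -> unified: past
No clashes found.

Unified: {aspect: prog, gender: neut, number: sg, person: 3rd, tense: past}


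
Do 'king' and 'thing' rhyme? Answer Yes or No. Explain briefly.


Rime (stressed vowel + following sounds) of 'king': -ing = /ɪŋ/
Rime of 'thing': -ing = /ɪŋ/
/ɪŋ/ and /ɪŋ/ are the same ending sound, so the words rhyme.

Yes


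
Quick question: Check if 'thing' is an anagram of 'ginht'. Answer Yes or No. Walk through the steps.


Sorted letters of 'thing': 'ghint'
Sorted letters of 'ginht': 'ghint'
They match.

Yes


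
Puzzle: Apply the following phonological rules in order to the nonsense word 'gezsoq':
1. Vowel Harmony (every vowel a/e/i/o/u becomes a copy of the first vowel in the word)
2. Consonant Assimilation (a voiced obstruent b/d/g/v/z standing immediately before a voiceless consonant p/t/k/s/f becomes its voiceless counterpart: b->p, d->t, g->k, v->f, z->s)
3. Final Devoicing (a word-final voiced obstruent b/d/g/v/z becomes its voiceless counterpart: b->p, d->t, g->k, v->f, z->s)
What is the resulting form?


Starting form: 'gezsoq'
Rule 1: Vowel Harmony: all vowels become 'e' (matching first vowel). 'gezsoq' -> 'gezseq'
Rule 2: Consonant Assimilation: voiced obstruent before voiceless consonant becomes voiceless ('zs' -> 'ss'). 'gezseq' -> 'gesseq'
Rule 3: Final Devoicing: final consonant 'q' is not one of the voiced obstruents b/d/g/v/z. No change.
Final form: 'gesseq'

gesseq


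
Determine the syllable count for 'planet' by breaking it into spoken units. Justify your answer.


Break 'planet' into syllables: plan-et -> plan | et = 2 syllables

2 syllables


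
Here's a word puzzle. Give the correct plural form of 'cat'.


Apply rule: Add -s. 'cat' becomes 'cats'.

cats


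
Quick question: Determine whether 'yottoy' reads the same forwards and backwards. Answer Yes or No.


Forward: 'yottoy'
Reversed: 'yottoy'
They are identical.

Yes


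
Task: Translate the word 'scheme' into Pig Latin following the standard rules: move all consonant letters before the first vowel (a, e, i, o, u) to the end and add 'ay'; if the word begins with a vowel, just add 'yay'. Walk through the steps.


'scheme': move consonant cluster 'sch' to end and add 'ay': 'emeschay'.

emeschay


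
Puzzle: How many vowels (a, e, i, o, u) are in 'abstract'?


Vowels in 'abstract': a, a = 2 vowels.

2


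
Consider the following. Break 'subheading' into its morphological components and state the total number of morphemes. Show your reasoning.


Step 1: Identify prefix: 'sub' (meaning: below)
Step 2: Identify root: 'head'
Step 3: Identify suffix(es): 'ing'
Decomposition: sub- (prefix: below) + head (root) + -ing (suffix: ongoing/result)
Total morphemes: 3

3 morphemes (sub- (prefix: below) + head (root) + -ing (suffix: ongoing/result))


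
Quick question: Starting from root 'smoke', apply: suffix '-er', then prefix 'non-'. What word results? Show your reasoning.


Step 1: Add suffix '-er' to 'smoke' = 'smoker'
Step 2: Add prefix 'non-' to 'smoker' = 'nonsmoker'

nonsmoker


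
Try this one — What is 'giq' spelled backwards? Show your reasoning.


Reverse 'giq' character by character: 'qig'.

qig


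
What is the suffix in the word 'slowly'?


The word 'slowly' = 'slow' (root) + '-ly' (suffix). The suffix is '-ly'.

ly


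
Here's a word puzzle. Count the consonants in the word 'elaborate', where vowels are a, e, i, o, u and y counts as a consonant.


Consonants in 'elaborate': l, b, r, t = 4 consonants.

4


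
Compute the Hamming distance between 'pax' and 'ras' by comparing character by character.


Alignment:
Position 1: 'p' vs 'r' = DIFFER
Position 2: 'a' vs 'a' = match
Position 3: 'x' vs 's' = DIFFER
Total differences: 2

2


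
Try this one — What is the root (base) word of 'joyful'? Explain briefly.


Remove suffix '-ful' from 'joyful' to get root 'joy'.

joy


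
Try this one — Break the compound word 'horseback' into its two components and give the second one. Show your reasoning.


Split 'horseback' into 'horse' + 'back'. The second part is 'back'.

back


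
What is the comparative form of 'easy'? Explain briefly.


Apply comparative formation (consonant + y: change y to i, add -er): 'easy' -> 'easier'.

easier


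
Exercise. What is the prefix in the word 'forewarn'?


The word 'forewarn' = 'fore' (prefix) + 'warn' (root). The prefix is 'fore'.

fore


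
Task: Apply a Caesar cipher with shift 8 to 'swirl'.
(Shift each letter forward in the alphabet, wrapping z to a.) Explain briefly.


Shift each letter by 8: s -> a, w -> e, i -> q, r -> z, l -> t. Result: 'aeqzt'.

aeqzt


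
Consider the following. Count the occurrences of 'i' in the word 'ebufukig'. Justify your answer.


Letter 'i' in 'ebufukig': found at position(s) 7 = 1 occurrence(s).

1


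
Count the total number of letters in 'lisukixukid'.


Spell out 'lisukixukid' and number each letter: l(1), i(2), s(3), u(4), k(5), i(6), x(7), u(8), k(9), i(10), d(11). Total: 11 letters.

11


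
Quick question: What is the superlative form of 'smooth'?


Apply superlative formation (add -est): 'smooth' -> 'smoothest'.

smoothest


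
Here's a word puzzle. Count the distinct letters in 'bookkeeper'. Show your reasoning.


Unique letters in 'bookkeeper': {b, e, k, o, p, r} = 6 distinct letters.

6


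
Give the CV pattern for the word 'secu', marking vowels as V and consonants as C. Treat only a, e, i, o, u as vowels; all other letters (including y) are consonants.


Letter mapping: s = C, e = V, c = C, u = V.

CVCV


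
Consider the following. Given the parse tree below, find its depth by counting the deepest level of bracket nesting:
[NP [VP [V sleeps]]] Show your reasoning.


Count bracket nesting levels:
'[' at pos 0: depth = 1
'[' at pos 4: depth = 2
'[' at pos 8: depth = 3
Maximum depth reached: 3

3


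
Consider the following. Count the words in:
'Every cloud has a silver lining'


Split into words: Every | cloud | has | a | silver | lining = 6 words.

6


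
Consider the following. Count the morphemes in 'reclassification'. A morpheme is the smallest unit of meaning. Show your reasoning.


Decomposition: re- (prefix) + class (root) + -ify (suffix) + -ation (suffix) = 4 morpheme(s)

4 morphemes


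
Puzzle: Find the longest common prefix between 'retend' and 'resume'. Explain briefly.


Compare from the start: 2 characters match: 're'. Mismatch at position 3: 't' vs 's'.

re


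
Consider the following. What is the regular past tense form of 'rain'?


Apply rule: Add -ed. 'rain' becomes 'rained'.

rained


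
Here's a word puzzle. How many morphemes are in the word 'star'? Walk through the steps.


Decomposition: star (free morpheme) = 1 morpheme(s)

1 morphemes


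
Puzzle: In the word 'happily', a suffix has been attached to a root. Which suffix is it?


The word 'happily' = 'happy' (root) + '-ly' (suffix). The suffix is '-ly'.

ly


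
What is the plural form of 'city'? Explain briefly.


Apply rule: Change -y to -ies (consonant + y). 'city' becomes 'cities'.

cities


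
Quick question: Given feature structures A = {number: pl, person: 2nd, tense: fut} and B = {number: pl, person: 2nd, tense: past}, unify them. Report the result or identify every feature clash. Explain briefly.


Compare features:
number: A=pl vs B=pl -> unified: pl
person: A=2nd vs B=2nd -> unified: 2nd
tense: A=fut vs B=past -> CLASH
Clash detected on feature 'tense' (fut vs past); unification fails.

CLASH on 'tense' (fut vs past)


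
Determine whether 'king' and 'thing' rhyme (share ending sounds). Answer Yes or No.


Rime (stressed vowel + following sounds) of 'king': -ing = /ɪŋ/
Rime of 'thing': -ing = /ɪŋ/
/ɪŋ/ and /ɪŋ/ are the same ending sound, so the words rhyme.

Yes


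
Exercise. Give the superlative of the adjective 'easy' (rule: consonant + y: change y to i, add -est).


Apply superlative formation (consonant + y: change y to i, add -est): 'easy' -> 'easiest'.

easiest


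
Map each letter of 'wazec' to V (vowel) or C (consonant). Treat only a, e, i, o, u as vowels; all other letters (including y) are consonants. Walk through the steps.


Letter mapping: w = C, a = V, z = C, e = V, c = C.

CVCVC


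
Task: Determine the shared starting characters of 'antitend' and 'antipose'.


Compare from the start: 4 characters match: 'anti'. Mismatch at position 5: 't' vs 'p'.

anti


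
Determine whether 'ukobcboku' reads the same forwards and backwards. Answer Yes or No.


Forward: 'ukobcboku'
Reversed: 'ukobcboku'
They are identical.

Yes


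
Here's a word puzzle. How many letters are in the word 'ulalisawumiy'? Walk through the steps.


Spell out 'ulalisawumiy' and number each letter: u(1), l(2), a(3), l(4), i(5), s(6), a(7), w(8), u(9), m(10), i(11), y(12). Total: 12 letters.

12


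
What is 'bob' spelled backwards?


Reverse 'bob' character by character: 'bob'.

bob


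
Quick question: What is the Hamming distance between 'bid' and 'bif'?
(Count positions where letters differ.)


Alignment:
Position 1: 'b' vs 'b' = match
Position 2: 'i' vs 'i' = match
Position 3: 'd' vs 'f' = DIFFER
Total differences: 1

1


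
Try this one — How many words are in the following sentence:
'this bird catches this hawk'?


Split into words: this | bird | catches | this | hawk = 5 words.

5


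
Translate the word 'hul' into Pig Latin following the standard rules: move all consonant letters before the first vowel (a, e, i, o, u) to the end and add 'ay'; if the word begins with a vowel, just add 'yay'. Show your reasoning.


'hul': move consonant cluster 'h' to end and add 'ay': 'ulhay'.

ulhay


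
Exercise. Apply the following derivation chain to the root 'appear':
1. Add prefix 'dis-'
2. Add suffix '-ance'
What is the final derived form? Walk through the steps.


Step 1: Add prefix 'dis-' to 'appear' = 'disappear'
Step 2: Add suffix '-ance' to 'disappear' = 'disappearance'

disappearance
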